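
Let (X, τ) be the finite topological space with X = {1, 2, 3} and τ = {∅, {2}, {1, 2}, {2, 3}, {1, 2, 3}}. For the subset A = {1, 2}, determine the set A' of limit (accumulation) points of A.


A' = {1, 3}

For each x ∈ X, list the open sets U ∈ τ with x ∈ U, then check whether U ∩ (A ∖ {x}) ≠ ∅ for every such U.
  x = 1: opens ∋ x are {1, 2}, {1, 2, 3}; each meets A ∖ {1}, so x IS a limit point.
  x = 2: open {2} ∋ x has {2} ∩ (A ∖ {2}) = ∅, so x is NOT a limit point.
  x = 3: opens ∋ x are {2, 3}, {1, 2, 3}; each meets A ∖ {3}, so x IS a limit point.
Collecting: A' = {1, 3}.


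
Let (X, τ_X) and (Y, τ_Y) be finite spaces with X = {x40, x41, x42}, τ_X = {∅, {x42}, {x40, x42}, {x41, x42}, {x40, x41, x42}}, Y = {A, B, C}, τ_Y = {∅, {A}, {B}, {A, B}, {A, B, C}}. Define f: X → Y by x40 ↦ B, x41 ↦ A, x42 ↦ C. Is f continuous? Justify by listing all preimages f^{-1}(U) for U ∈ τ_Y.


f is NOT continuous.

Compute f^{-1}(U) for each U ∈ τ_Y:
  U = ∅: f^{-1}(U) = ∅ ∈ τ_X ✓.
  U = {A}: f^{-1}(U) = {x41} ∉ τ_X ✗.
  U = {B}: f^{-1}(U) = {x40} ∉ τ_X ✗.
  U = {A, B}: f^{-1}(U) = {x40, x41} ∉ τ_X ✗.
  U = {A, B, C}: f^{-1}(U) = {x40, x41, x42} ∈ τ_X ✓.
Found U = {A} with f^{-1}(U) = {x41} not in τ_X. Therefore f is NOT continuous.


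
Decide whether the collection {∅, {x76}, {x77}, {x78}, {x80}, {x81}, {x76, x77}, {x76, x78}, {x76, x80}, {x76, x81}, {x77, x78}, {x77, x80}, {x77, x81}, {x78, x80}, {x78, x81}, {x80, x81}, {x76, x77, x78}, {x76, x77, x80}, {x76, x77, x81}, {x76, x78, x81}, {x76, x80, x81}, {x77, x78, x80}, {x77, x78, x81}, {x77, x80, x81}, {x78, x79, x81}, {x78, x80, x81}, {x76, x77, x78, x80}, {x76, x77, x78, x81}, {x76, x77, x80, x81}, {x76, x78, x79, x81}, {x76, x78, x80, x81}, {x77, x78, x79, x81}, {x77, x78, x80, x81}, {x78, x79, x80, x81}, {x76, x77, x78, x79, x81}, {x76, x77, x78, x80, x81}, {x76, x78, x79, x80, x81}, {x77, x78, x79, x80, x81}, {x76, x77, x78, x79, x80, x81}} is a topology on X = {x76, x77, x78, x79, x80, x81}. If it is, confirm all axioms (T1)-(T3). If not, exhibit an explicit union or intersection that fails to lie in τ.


τ is NOT a topology on X.

Axiom (T1): ∅ ∈ τ? Yes; X ∈ τ? Yes.
Axiom (T2/T3): check pairwise unions and intersections of members of τ.
Counterexample for (T2): {x76} ∪ {x78, x80} = {x76, x78, x80} ∉ τ. Therefore τ is NOT a topology.


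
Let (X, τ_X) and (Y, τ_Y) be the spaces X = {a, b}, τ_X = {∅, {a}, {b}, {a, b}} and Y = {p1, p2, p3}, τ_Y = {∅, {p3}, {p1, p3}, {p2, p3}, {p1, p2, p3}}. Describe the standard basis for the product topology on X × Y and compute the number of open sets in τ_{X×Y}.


Basis B = {∅ × ∅, {a} × {p3}, {b} × {p3}, {a} × {p1, p3}, {a} × {p2, p3}, {a, b} × {p3}, {b} × {p1, p3}, {b} × {p2, p3}, {a} × {p1, p2, p3}, {b} × {p1, p2, p3}, {a, b} × {p1, p3}, {a, b} × {p2, p3}, {a, b} × {p1, p2, p3}}; |τ_{X×Y}| = 25.

Enumerate products U × V with U ∈ τ_X, V ∈ τ_Y (deduplicated):
  ∅ × ∅ = {} (∅)
  {a} × {p3} = {(a,p3)}
  {b} × {p3} = {(b,p3)}
  {a} × {p1, p3} = {(a,p1), (a,p3)}
  {a} × {p2, p3} = {(a,p2), (a,p3)}
  {a, b} × {p3} = {(a,p3), (b,p3)}
  {b} × {p1, p3} = {(b,p1), (b,p3)}
  {b} × {p2, p3} = {(b,p2), (b,p3)}
  {a} × {p1, p2, p3} = {(a,p1), (a,p2), (a,p3)}
  {b} × {p1, p2, p3} = {(b,p1), (b,p2), (b,p3)}
  {a, b} × {p1, p3} = {(a,p1), (a,p3), (b,p1), (b,p3)}
  {a, b} × {p2, p3} = {(a,p2), (a,p3), (b,p2), (b,p3)}
  {a, b} × {p1, p2, p3} = {(a,p1), (a,p2), (a,p3), (b,p1), (b,p2), (b,p3)}
These 13 distinct sets form the basis B.
Close under arbitrary unions to get τ_{X×Y}; counting gives |τ_{X×Y}| = 25.


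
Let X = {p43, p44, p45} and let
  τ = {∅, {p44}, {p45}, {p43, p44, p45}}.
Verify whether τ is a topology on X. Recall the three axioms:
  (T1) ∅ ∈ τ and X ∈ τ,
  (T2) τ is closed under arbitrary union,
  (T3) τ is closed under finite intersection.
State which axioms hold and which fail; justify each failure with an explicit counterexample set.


τ is NOT a topology on X.

Axiom (T1): ∅ ∈ τ? Yes; X ∈ τ? Yes.
Axiom (T2/T3): check pairwise unions and intersections of members of τ.
Counterexample for (T2): {p44} ∪ {p45} = {p44, p45} ∉ τ. Therefore τ is NOT a topology.


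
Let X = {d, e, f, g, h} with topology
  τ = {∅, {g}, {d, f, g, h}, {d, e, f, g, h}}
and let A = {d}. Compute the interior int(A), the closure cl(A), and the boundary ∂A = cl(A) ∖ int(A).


int(A) = ∅, cl(A) = {d, e, f, h}, ∂A = {d, e, f, h}.

Closed sets in (X, τ) are complements of opens:
  closed(X, τ) = {∅, {e}, {d, e, f, h}, {d, e, f, g, h}}.
int(A) = ⋃ {U ∈ τ : U ⊆ A}. Opens contained in A: ∅.
Taking the union of these: int(A) = ∅.
cl(A) = ⋂ {C closed : A ⊆ C}. Closed sets containing A: {d, e, f, h}, {d, e, f, g, h}.
Intersecting these: cl(A) = {d, e, f, h}.
∂A = cl(A) ∖ int(A) = {d, e, f, h} ∖ ∅ = {d, e, f, h}.


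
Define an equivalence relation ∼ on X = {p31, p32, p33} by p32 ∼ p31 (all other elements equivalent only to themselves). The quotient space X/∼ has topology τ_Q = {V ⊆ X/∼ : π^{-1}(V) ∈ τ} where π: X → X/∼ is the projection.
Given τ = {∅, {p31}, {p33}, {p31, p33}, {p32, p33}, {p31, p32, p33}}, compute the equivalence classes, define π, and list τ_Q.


X/∼ = {[p31=p32], [p33]}; |τ_Q| = 3.

Equivalence classes: [p31=p32], [p33].
Quotient map π: X → X/∼ sends p31 ↦ [p31=p32], p32 ↦ [p31=p32], p33 ↦ [p33].
For each subset V ⊆ X/∼, compute π^{-1}(V) ⊆ X and check whether π^{-1}(V) ∈ τ. V is open in τ_Q iff π^{-1}(V) ∈ τ.
  V = {}: π^{-1}(V) = ∅ ∈ τ ✓.
  V = {[p31=p32]}: π^{-1}(V) = {p31, p32} ∉ τ ✗.
  V = {[p33]}: π^{-1}(V) = {p33} ∈ τ ✓.
  V = {[p31=p32], [p33]}: π^{-1}(V) = {p31, p32, p33} ∈ τ ✓.
Open sets in the quotient: τ_Q = {{}, {[p33]}, {[p31=p32], [p33]}} (3 elements).


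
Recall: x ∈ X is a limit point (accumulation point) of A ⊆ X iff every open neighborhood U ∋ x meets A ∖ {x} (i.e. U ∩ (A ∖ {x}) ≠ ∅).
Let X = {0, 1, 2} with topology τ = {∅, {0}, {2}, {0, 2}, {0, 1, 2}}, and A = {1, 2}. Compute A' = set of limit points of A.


A' = {1}

For each x ∈ X, list the open sets U ∈ τ with x ∈ U, then check whether U ∩ (A ∖ {x}) ≠ ∅ for every such U.
  x = 0: open {0} ∋ x has {0} ∩ (A ∖ {0}) = ∅, so x is NOT a limit point.
  x = 1: opens ∋ x are {0, 1, 2}; each meets A ∖ {1}, so x IS a limit point.
  x = 2: open {2} ∋ x has {2} ∩ (A ∖ {2}) = ∅, so x is NOT a limit point.
Collecting: A' = {1}.


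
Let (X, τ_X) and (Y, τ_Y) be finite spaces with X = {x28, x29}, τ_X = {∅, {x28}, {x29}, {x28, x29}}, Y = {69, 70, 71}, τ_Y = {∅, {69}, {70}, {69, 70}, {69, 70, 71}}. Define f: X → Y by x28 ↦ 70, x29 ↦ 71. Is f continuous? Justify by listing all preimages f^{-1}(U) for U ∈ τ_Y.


f IS continuous.

Compute f^{-1}(U) for each U ∈ τ_Y:
  U = ∅: f^{-1}(U) = ∅ ∈ τ_X ✓.
  U = {69}: f^{-1}(U) = ∅ ∈ τ_X ✓.
  U = {70}: f^{-1}(U) = {x28} ∈ τ_X ✓.
  U = {69, 70}: f^{-1}(U) = {x28} ∈ τ_X ✓.
  U = {69, 70, 71}: f^{-1}(U) = {x28, x29} ∈ τ_X ✓.
Every preimage lies in τ_X, so f IS continuous.


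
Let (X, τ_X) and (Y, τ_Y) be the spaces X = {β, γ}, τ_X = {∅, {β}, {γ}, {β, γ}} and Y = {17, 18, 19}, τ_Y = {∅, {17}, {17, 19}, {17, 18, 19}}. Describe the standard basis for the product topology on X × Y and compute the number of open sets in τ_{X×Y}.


Basis B = {∅ × ∅, {β} × {17}, {γ} × {17}, {β} × {17, 19}, {β, γ} × {17}, {γ} × {17, 19}, {β} × {17, 18, 19}, {γ} × {17, 18, 19}, {β, γ} × {17, 19}, {β, γ} × {17, 18, 19}}; |τ_{X×Y}| = 16.

Enumerate products U × V with U ∈ τ_X, V ∈ τ_Y (deduplicated):
  ∅ × ∅ = {} (∅)
  {β} × {17} = {(β,17)}
  {γ} × {17} = {(γ,17)}
  {β} × {17, 19} = {(β,17), (β,19)}
  {β, γ} × {17} = {(β,17), (γ,17)}
  {γ} × {17, 19} = {(γ,17), (γ,19)}
  {β} × {17, 18, 19} = {(β,17), (β,18), (β,19)}
  {γ} × {17, 18, 19} = {(γ,17), (γ,18), (γ,19)}
  {β, γ} × {17, 19} = {(β,17), (β,19), (γ,17), (γ,19)}
  {β, γ} × {17, 18, 19} = {(β,17), (β,18), (β,19), (γ,17), (γ,18), (γ,19)}
These 10 distinct sets form the basis B.
Close under arbitrary unions to get τ_{X×Y}; counting gives |τ_{X×Y}| = 16.


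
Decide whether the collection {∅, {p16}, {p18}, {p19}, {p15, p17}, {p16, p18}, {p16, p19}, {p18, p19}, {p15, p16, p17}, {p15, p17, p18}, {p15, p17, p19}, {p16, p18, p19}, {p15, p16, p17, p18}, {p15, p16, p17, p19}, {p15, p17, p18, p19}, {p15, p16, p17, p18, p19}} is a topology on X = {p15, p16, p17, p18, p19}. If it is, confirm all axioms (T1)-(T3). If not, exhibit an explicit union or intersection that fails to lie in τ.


τ IS a topology on X.

Axiom (T1): ∅ ∈ τ? Yes; X ∈ τ? Yes.
Axiom (T2/T3): check pairwise unions and intersections of members of τ.
All pairwise intersections and unions checked — each lies in τ. Therefore τ satisfies (T1), (T2), (T3): it IS a topology on X.


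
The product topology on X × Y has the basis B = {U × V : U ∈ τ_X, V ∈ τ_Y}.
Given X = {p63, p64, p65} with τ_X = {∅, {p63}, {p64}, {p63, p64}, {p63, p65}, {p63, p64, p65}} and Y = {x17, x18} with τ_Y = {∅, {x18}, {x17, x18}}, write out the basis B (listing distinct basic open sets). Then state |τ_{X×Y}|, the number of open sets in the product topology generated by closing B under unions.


Basis B = {∅ × ∅, {p63} × {x18}, {p64} × {x18}, {p63} × {x17, x18}, {p63, p64} × {x18}, {p63, p65} × {x18}, {p64} × {x17, x18}, {p63, p64, p65} × {x18}, {p63, p64} × {x17, x18}, {p63, p65} × {x17, x18}, {p63, p64, p65} × {x17, x18}}; |τ_{X×Y}| = 18.

Enumerate products U × V with U ∈ τ_X, V ∈ τ_Y (deduplicated):
  ∅ × ∅ = {} (∅)
  {p63} × {x18} = {(p63,x18)}
  {p64} × {x18} = {(p64,x18)}
  {p63} × {x17, x18} = {(p63,x17), (p63,x18)}
  {p63, p64} × {x18} = {(p63,x18), (p64,x18)}
  {p63, p65} × {x18} = {(p63,x18), (p65,x18)}
  {p64} × {x17, x18} = {(p64,x17), (p64,x18)}
  {p63, p64, p65} × {x18} = {(p63,x18), (p64,x18), (p65,x18)}
  {p63, p64} × {x17, x18} = {(p63,x17), (p63,x18), (p64,x17), (p64,x18)}
  {p63, p65} × {x17, x18} = {(p63,x17), (p63,x18), (p65,x17), (p65,x18)}
  {p63, p64, p65} × {x17, x18} = {(p63,x17), (p63,x18), (p64,x17), (p64,x18), (p65,x17), (p65,x18)}
These 11 distinct sets form the basis B.
Close under arbitrary unions to get τ_{X×Y}; counting gives |τ_{X×Y}| = 18.


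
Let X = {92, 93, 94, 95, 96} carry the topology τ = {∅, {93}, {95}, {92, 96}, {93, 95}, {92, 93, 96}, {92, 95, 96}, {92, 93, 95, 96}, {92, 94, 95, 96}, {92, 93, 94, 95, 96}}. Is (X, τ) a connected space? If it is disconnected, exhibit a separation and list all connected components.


(X, τ) is disconnected; components = [{93}, {92, 94, 95, 96}].

Find clopen sets (U ∈ τ with X ∖ U ∈ τ):
  U = ∅, X ∖ U = {92, 93, 94, 95, 96} — both open, so U is clopen.
  U = {93}, X ∖ U = {92, 94, 95, 96} — both open, so U is clopen.
  U = {92, 94, 95, 96}, X ∖ U = {93} — both open, so U is clopen.
  U = {92, 93, 94, 95, 96}, X ∖ U = ∅ — both open, so U is clopen.
Nontrivial clopen(s) exist: e.g. {92, 94, 95, 96}. So (X, τ) is disconnected.
Compute connected components by grouping points that agree on all clopens:
  component: {93}
  component: {92, 94, 95, 96}


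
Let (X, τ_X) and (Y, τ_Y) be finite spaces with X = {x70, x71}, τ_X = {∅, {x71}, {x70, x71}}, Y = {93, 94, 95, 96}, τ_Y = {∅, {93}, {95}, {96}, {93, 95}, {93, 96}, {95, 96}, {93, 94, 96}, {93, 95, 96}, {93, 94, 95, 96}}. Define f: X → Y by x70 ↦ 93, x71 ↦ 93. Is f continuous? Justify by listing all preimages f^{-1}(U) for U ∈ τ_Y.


f IS continuous.

Compute f^{-1}(U) for each U ∈ τ_Y:
  U = ∅: f^{-1}(U) = ∅ ∈ τ_X ✓.
  U = {93}: f^{-1}(U) = {x70, x71} ∈ τ_X ✓.
  U = {95}: f^{-1}(U) = ∅ ∈ τ_X ✓.
  U = {96}: f^{-1}(U) = ∅ ∈ τ_X ✓.
  U = {93, 95}: f^{-1}(U) = {x70, x71} ∈ τ_X ✓.
  U = {93, 96}: f^{-1}(U) = {x70, x71} ∈ τ_X ✓.
  U = {95, 96}: f^{-1}(U) = ∅ ∈ τ_X ✓.
  U = {93, 94, 96}: f^{-1}(U) = {x70, x71} ∈ τ_X ✓.
  U = {93, 95, 96}: f^{-1}(U) = {x70, x71} ∈ τ_X ✓.
  U = {93, 94, 95, 96}: f^{-1}(U) = {x70, x71} ∈ τ_X ✓.
Every preimage lies in τ_X, so f IS continuous.


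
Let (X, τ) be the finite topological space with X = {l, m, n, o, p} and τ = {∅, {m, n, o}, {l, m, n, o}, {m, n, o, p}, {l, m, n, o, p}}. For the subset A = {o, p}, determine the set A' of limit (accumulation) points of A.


A' = {l, m, n, p}

For each x ∈ X, list the open sets U ∈ τ with x ∈ U, then check whether U ∩ (A ∖ {x}) ≠ ∅ for every such U.
  x = l: opens ∋ x are {l, m, n, o}, {l, m, n, o, p}; each meets A ∖ {l}, so x IS a limit point.
  x = m: opens ∋ x are {m, n, o}, {l, m, n, o}, {m, n, o, p}, {l, m, n, o, p}; each meets A ∖ {m}, so x IS a limit point.
  x = n: opens ∋ x are {m, n, o}, {l, m, n, o}, {m, n, o, p}, {l, m, n, o, p}; each meets A ∖ {n}, so x IS a limit point.
  x = o: open {m, n, o} ∋ x has {m, n, o} ∩ (A ∖ {o}) = ∅, so x is NOT a limit point.
  x = p: opens ∋ x are {m, n, o, p}, {l, m, n, o, p}; each meets A ∖ {p}, so x IS a limit point.
Collecting: A' = {l, m, n, p}.


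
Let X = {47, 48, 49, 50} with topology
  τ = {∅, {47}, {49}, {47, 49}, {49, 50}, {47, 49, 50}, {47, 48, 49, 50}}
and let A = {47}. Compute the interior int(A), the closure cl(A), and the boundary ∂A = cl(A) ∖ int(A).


int(A) = {47}, cl(A) = {47, 48}, ∂A = {48}.

Closed sets in (X, τ) are complements of opens:
  closed(X, τ) = {∅, {48}, {47, 48}, {48, 50}, {47, 48, 50}, {48, 49, 50}, {47, 48, 49, 50}}.
int(A) = ⋃ {U ∈ τ : U ⊆ A}. Opens contained in A: ∅, {47}.
Taking the union of these: int(A) = {47}.
cl(A) = ⋂ {C closed : A ⊆ C}. Closed sets containing A: {47, 48}, {47, 48, 50}, {47, 48, 49, 50}.
Intersecting these: cl(A) = {47, 48}.
∂A = cl(A) ∖ int(A) = {47, 48} ∖ {47} = {48}.


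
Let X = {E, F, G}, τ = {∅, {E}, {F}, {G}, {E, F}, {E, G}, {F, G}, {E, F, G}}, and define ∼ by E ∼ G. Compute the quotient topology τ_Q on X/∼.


X/∼ = {[E=G], [F]}; |τ_Q| = 4.

Equivalence classes: [E=G], [F].
Quotient map π: X → X/∼ sends E ↦ [E=G], F ↦ [F], G ↦ [E=G].
For each subset V ⊆ X/∼, compute π^{-1}(V) ⊆ X and check whether π^{-1}(V) ∈ τ. V is open in τ_Q iff π^{-1}(V) ∈ τ.
  V = {}: π^{-1}(V) = ∅ ∈ τ ✓.
  V = {[E=G]}: π^{-1}(V) = {E, G} ∈ τ ✓.
  V = {[F]}: π^{-1}(V) = {F} ∈ τ ✓.
  V = {[E=G], [F]}: π^{-1}(V) = {E, F, G} ∈ τ ✓.
Open sets in the quotient: τ_Q = {{}, {[E=G]}, {[F]}, {[E=G], [F]}} (4 elements).


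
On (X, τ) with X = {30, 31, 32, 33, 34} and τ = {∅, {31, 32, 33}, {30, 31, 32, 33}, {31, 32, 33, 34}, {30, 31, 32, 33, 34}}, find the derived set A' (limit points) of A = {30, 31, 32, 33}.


A' = {30, 31, 32, 33, 34}

For each x ∈ X, list the open sets U ∈ τ with x ∈ U, then check whether U ∩ (A ∖ {x}) ≠ ∅ for every such U.
  x = 30: opens ∋ x are {30, 31, 32, 33}, {30, 31, 32, 33, 34}; each meets A ∖ {30}, so x IS a limit point.
  x = 31: opens ∋ x are {31, 32, 33}, {30, 31, 32, 33}, {31, 32, 33, 34}, {30, 31, 32, 33, 34}; each meets A ∖ {31}, so x IS a limit point.
  x = 32: opens ∋ x are {31, 32, 33}, {30, 31, 32, 33}, {31, 32, 33, 34}, {30, 31, 32, 33, 34}; each meets A ∖ {32}, so x IS a limit point.
  x = 33: opens ∋ x are {31, 32, 33}, {30, 31, 32, 33}, {31, 32, 33, 34}, {30, 31, 32, 33, 34}; each meets A ∖ {33}, so x IS a limit point.
  x = 34: opens ∋ x are {31, 32, 33, 34}, {30, 31, 32, 33, 34}; each meets A ∖ {34}, so x IS a limit point.
Collecting: A' = {30, 31, 32, 33, 34}.


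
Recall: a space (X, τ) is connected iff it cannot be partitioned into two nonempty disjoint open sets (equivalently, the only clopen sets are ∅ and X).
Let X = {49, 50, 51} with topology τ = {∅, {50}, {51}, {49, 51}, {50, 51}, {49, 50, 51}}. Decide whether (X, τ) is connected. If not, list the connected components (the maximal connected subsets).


(X, τ) is disconnected; components = [{50}, {49, 51}].

Find clopen sets (U ∈ τ with X ∖ U ∈ τ):
  U = ∅, X ∖ U = {49, 50, 51} — both open, so U is clopen.
  U = {50}, X ∖ U = {49, 51} — both open, so U is clopen.
  U = {49, 51}, X ∖ U = {50} — both open, so U is clopen.
  U = {49, 50, 51}, X ∖ U = ∅ — both open, so U is clopen.
Nontrivial clopen(s) exist: e.g. {50}. So (X, τ) is disconnected.
Compute connected components by grouping points that agree on all clopens:
  component: {50}
  component: {49, 51}


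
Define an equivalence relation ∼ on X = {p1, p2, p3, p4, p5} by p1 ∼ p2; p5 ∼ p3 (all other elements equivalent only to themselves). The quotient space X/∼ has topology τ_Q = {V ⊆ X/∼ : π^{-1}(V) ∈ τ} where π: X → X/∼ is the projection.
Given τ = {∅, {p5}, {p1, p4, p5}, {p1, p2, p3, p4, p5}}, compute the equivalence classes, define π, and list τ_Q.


X/∼ = {[p1=p2], [p3=p5], [p4]}; |τ_Q| = 2.

Equivalence classes: [p1=p2], [p3=p5], [p4].
Quotient map π: X → X/∼ sends p1 ↦ [p1=p2], p2 ↦ [p1=p2], p3 ↦ [p3=p5], p4 ↦ [p4], p5 ↦ [p3=p5].
For each subset V ⊆ X/∼, compute π^{-1}(V) ⊆ X and check whether π^{-1}(V) ∈ τ. V is open in τ_Q iff π^{-1}(V) ∈ τ.
  V = {}: π^{-1}(V) = ∅ ∈ τ ✓.
  V = {[p1=p2]}: π^{-1}(V) = {p1, p2} ∉ τ ✗.
  V = {[p3=p5]}: π^{-1}(V) = {p3, p5} ∉ τ ✗.
  V = {[p1=p2], [p3=p5]}: π^{-1}(V) = {p1, p2, p3, p5} ∉ τ ✗.
  V = {[p4]}: π^{-1}(V) = {p4} ∉ τ ✗.
  V = {[p1=p2], [p4]}: π^{-1}(V) = {p1, p2, p4} ∉ τ ✗.
  V = {[p3=p5], [p4]}: π^{-1}(V) = {p3, p4, p5} ∉ τ ✗.
  V = {[p1=p2], [p3=p5], [p4]}: π^{-1}(V) = {p1, p2, p3, p4, p5} ∈ τ ✓.
Open sets in the quotient: τ_Q = {{}, {[p1=p2], [p3=p5], [p4]}} (2 elements).


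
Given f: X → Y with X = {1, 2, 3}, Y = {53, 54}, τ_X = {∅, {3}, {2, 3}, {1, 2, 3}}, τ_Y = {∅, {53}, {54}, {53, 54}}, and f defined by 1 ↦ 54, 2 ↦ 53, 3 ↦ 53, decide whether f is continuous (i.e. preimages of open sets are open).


f is NOT continuous.

Compute f^{-1}(U) for each U ∈ τ_Y:
  U = ∅: f^{-1}(U) = ∅ ∈ τ_X ✓.
  U = {53}: f^{-1}(U) = {2, 3} ∈ τ_X ✓.
  U = {54}: f^{-1}(U) = {1} ∉ τ_X ✗.
  U = {53, 54}: f^{-1}(U) = {1, 2, 3} ∈ τ_X ✓.
Found U = {54} with f^{-1}(U) = {1} not in τ_X. Therefore f is NOT continuous.


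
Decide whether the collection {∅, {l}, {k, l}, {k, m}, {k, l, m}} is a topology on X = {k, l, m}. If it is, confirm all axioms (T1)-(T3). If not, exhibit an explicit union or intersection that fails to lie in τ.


τ is NOT a topology on X.

Axiom (T1): ∅ ∈ τ? Yes; X ∈ τ? Yes.
Axiom (T2/T3): check pairwise unions and intersections of members of τ.
Counterexample for (T3): {k, l} ∩ {k, m} = {k} ∉ τ. Therefore τ is NOT a topology.


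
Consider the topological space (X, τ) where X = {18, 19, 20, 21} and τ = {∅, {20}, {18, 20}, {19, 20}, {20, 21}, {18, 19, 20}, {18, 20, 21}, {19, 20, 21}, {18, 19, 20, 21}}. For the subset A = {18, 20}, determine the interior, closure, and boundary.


int(A) = {18, 20}, cl(A) = {18, 19, 20, 21}, ∂A = {19, 21}.

Closed sets in (X, τ) are complements of opens:
  closed(X, τ) = {∅, {18}, {19}, {21}, {18, 19}, {18, 21}, {19, 21}, {18, 19, 21}, {18, 19, 20, 21}}.
int(A) = ⋃ {U ∈ τ : U ⊆ A}. Opens contained in A: ∅, {20}, {18, 20}.
Taking the union of these: int(A) = {18, 20}.
cl(A) = ⋂ {C closed : A ⊆ C}. Closed sets containing A: {18, 19, 20, 21}.
Intersecting these: cl(A) = {18, 19, 20, 21}.
∂A = cl(A) ∖ int(A) = {18, 19, 20, 21} ∖ {18, 20} = {19, 21}.


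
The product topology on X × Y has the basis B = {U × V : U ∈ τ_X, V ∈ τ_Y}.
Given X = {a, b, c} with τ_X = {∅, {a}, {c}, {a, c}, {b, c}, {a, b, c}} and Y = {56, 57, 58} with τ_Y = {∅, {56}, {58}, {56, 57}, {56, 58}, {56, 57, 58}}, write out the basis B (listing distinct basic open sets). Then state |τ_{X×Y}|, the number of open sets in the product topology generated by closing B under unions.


Basis B = {∅ × ∅, {a} × {56}, {a} × {58}, {c} × {56}, {c} × {58}, {a} × {56, 57}, {a} × {56, 58}, {a, c} × {56}, {a, c} × {58}, {b, c} × {56}, {b, c} × {58}, {c} × {56, 57}, {c} × {56, 58}, {a} × {56, 57, 58}, {a, b, c} × {56}, {a, b, c} × {58}, {c} × {56, 57, 58}, {a, c} × {56, 57}, {a, c} × {56, 58}, {b, c} × {56, 57}, {b, c} × {56, 58}, {a, c} × {56, 57, 58}, {a, b, c} × {56, 57}, {a, b, c} × {56, 58}, {b, c} × {56, 57, 58}, {a, b, c} × {56, 57, 58}}; |τ_{X×Y}| = 108.

Enumerate products U × V with U ∈ τ_X, V ∈ τ_Y (deduplicated):
  ∅ × ∅ = {} (∅)
  {a} × {56} = {(a,56)}
  {a} × {58} = {(a,58)}
  {c} × {56} = {(c,56)}
  {c} × {58} = {(c,58)}
  {a} × {56, 57} = {(a,56), (a,57)}
  {a} × {56, 58} = {(a,56), (a,58)}
  {a, c} × {56} = {(a,56), (c,56)}
  {a, c} × {58} = {(a,58), (c,58)}
  {b, c} × {56} = {(b,56), (c,56)}
  {b, c} × {58} = {(b,58), (c,58)}
  {c} × {56, 57} = {(c,56), (c,57)}
  {c} × {56, 58} = {(c,56), (c,58)}
  {a} × {56, 57, 58} = {(a,56), (a,57), (a,58)}
  {a, b, c} × {56} = {(a,56), (b,56), (c,56)}
  {a, b, c} × {58} = {(a,58), (b,58), (c,58)}
  {c} × {56, 57, 58} = {(c,56), (c,57), (c,58)}
  {a, c} × {56, 57} = {(a,56), (a,57), (c,56), (c,57)}
  {a, c} × {56, 58} = {(a,56), (a,58), (c,56), (c,58)}
  {b, c} × {56, 57} = {(b,56), (b,57), (c,56), (c,57)}
  {b, c} × {56, 58} = {(b,56), (b,58), (c,56), (c,58)}
  {a, c} × {56, 57, 58} = {(a,56), (a,57), (a,58), (c,56), (c,57), (c,58)}
  {a, b, c} × {56, 57} = {(a,56), (a,57), (b,56), (b,57), (c,56), (c,57)}
  {a, b, c} × {56, 58} = {(a,56), (a,58), (b,56), (b,58), (c,56), (c,58)}
  {b, c} × {56, 57, 58} = {(b,56), (b,57), (b,58), (c,56), (c,57), (c,58)}
  {a, b, c} × {56, 57, 58} = {(a,56), (a,57), (a,58), (b,56), (b,57), (b,58), (c,56), (c,57), (c,58)}
These 26 distinct sets form the basis B.
Close under arbitrary unions to get τ_{X×Y}; counting gives |τ_{X×Y}| = 108.


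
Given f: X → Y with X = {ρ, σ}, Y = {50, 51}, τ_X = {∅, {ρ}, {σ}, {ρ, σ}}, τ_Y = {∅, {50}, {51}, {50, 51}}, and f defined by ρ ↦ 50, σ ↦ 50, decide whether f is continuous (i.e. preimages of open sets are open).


f IS continuous.

Compute f^{-1}(U) for each U ∈ τ_Y:
  U = ∅: f^{-1}(U) = ∅ ∈ τ_X ✓.
  U = {50}: f^{-1}(U) = {ρ, σ} ∈ τ_X ✓.
  U = {51}: f^{-1}(U) = ∅ ∈ τ_X ✓.
  U = {50, 51}: f^{-1}(U) = {ρ, σ} ∈ τ_X ✓.
Every preimage lies in τ_X, so f IS continuous.


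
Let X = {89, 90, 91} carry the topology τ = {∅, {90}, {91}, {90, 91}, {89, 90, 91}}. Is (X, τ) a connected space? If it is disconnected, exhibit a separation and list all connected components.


(X, τ) is connected.

Find clopen sets (U ∈ τ with X ∖ U ∈ τ):
  U = ∅, X ∖ U = {89, 90, 91} — both open, so U is clopen.
  U = {89, 90, 91}, X ∖ U = ∅ — both open, so U is clopen.
Only trivial clopens (∅ and X) exist, so (X, τ) is connected.
Compute connected components by grouping points that agree on all clopens:
  component: {89, 90, 91}


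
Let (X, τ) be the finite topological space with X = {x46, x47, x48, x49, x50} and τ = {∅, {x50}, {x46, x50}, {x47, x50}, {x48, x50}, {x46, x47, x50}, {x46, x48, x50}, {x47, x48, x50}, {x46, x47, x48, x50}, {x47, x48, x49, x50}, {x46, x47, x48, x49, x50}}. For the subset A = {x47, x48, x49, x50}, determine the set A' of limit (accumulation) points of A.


A' = {x46, x47, x48, x49}

For each x ∈ X, list the open sets U ∈ τ with x ∈ U, then check whether U ∩ (A ∖ {x}) ≠ ∅ for every such U.
  x = x46: opens ∋ x are {x46, x50}, {x46, x47, x50}, {x46, x48, x50}, {x46, x47, x48, x50}, {x46, x47, x48, x49, x50}; each meets A ∖ {x46}, so x IS a limit point.
  x = x47: opens ∋ x are {x47, x50}, {x46, x47, x50}, {x47, x48, x50}, {x46, x47, x48, x50}, {x47, x48, x49, x50}, {x46, x47, x48, x49, x50}; each meets A ∖ {x47}, so x IS a limit point.
  x = x48: opens ∋ x are {x48, x50}, {x46, x48, x50}, {x47, x48, x50}, {x46, x47, x48, x50}, {x47, x48, x49, x50}, {x46, x47, x48, x49, x50}; each meets A ∖ {x48}, so x IS a limit point.
  x = x49: opens ∋ x are {x47, x48, x49, x50}, {x46, x47, x48, x49, x50}; each meets A ∖ {x49}, so x IS a limit point.
  x = x50: open {x50} ∋ x has {x50} ∩ (A ∖ {x50}) = ∅, so x is NOT a limit point.
Collecting: A' = {x46, x47, x48, x49}.


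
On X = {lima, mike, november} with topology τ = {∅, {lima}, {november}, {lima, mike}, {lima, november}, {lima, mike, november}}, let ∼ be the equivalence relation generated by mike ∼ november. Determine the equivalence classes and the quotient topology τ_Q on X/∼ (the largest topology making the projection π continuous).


X/∼ = {[lima], [mike=november]}; |τ_Q| = 3.

Equivalence classes: [lima], [mike=november].
Quotient map π: X → X/∼ sends lima ↦ [lima], mike ↦ [mike=november], november ↦ [mike=november].
For each subset V ⊆ X/∼, compute π^{-1}(V) ⊆ X and check whether π^{-1}(V) ∈ τ. V is open in τ_Q iff π^{-1}(V) ∈ τ.
  V = {}: π^{-1}(V) = ∅ ∈ τ ✓.
  V = {[lima]}: π^{-1}(V) = {lima} ∈ τ ✓.
  V = {[mike=november]}: π^{-1}(V) = {mike, november} ∉ τ ✗.
  V = {[lima], [mike=november]}: π^{-1}(V) = {lima, mike, november} ∈ τ ✓.
Open sets in the quotient: τ_Q = {{}, {[lima]}, {[lima], [mike=november]}} (3 elements).


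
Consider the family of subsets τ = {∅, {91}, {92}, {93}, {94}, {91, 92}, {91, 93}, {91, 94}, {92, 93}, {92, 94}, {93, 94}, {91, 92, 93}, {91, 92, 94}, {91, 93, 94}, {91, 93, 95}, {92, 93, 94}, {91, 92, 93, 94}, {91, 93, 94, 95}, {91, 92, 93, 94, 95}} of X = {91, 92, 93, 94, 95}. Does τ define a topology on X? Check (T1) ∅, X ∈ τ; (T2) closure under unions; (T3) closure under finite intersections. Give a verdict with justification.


τ is NOT a topology on X.

Axiom (T1): ∅ ∈ τ? Yes; X ∈ τ? Yes.
Axiom (T2/T3): check pairwise unions and intersections of members of τ.
Counterexample for (T2): {92} ∪ {91, 93, 95} = {91, 92, 93, 95} ∉ τ. Therefore τ is NOT a topology.


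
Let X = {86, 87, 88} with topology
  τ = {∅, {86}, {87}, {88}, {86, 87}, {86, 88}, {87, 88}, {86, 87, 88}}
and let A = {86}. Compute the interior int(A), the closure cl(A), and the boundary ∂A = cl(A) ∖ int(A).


int(A) = {86}, cl(A) = {86}, ∂A = ∅.

Closed sets in (X, τ) are complements of opens:
  closed(X, τ) = {∅, {86}, {87}, {88}, {86, 87}, {86, 88}, {87, 88}, {86, 87, 88}}.
int(A) = ⋃ {U ∈ τ : U ⊆ A}. Opens contained in A: ∅, {86}.
Taking the union of these: int(A) = {86}.
cl(A) = ⋂ {C closed : A ⊆ C}. Closed sets containing A: {86}, {86, 87}, {86, 88}, {86, 87, 88}.
Intersecting these: cl(A) = {86}.
∂A = cl(A) ∖ int(A) = {86} ∖ {86} = ∅.


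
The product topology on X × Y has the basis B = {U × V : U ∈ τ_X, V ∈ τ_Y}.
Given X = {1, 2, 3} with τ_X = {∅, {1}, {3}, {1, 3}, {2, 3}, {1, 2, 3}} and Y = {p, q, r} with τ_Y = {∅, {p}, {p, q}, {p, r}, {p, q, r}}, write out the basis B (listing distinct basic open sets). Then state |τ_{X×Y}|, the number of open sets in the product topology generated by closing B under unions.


Basis B = {∅ × ∅, {1} × {p}, {3} × {p}, {1} × {p, q}, {1} × {p, r}, {1, 3} × {p}, {2, 3} × {p}, {3} × {p, q}, {3} × {p, r}, {1} × {p, q, r}, {1, 2, 3} × {p}, {3} × {p, q, r}, {1, 3} × {p, q}, {1, 3} × {p, r}, {2, 3} × {p, q}, {2, 3} × {p, r}, {1, 3} × {p, q, r}, {1, 2, 3} × {p, q}, {1, 2, 3} × {p, r}, {2, 3} × {p, q, r}, {1, 2, 3} × {p, q, r}}; |τ_{X×Y}| = 70.

Enumerate products U × V with U ∈ τ_X, V ∈ τ_Y (deduplicated):
  ∅ × ∅ = {} (∅)
  {1} × {p} = {(1,p)}
  {3} × {p} = {(3,p)}
  {1} × {p, q} = {(1,p), (1,q)}
  {1} × {p, r} = {(1,p), (1,r)}
  {1, 3} × {p} = {(1,p), (3,p)}
  {2, 3} × {p} = {(2,p), (3,p)}
  {3} × {p, q} = {(3,p), (3,q)}
  {3} × {p, r} = {(3,p), (3,r)}
  {1} × {p, q, r} = {(1,p), (1,q), (1,r)}
  {1, 2, 3} × {p} = {(1,p), (2,p), (3,p)}
  {3} × {p, q, r} = {(3,p), (3,q), (3,r)}
  {1, 3} × {p, q} = {(1,p), (1,q), (3,p), (3,q)}
  {1, 3} × {p, r} = {(1,p), (1,r), (3,p), (3,r)}
  {2, 3} × {p, q} = {(2,p), (2,q), (3,p), (3,q)}
  {2, 3} × {p, r} = {(2,p), (2,r), (3,p), (3,r)}
  {1, 3} × {p, q, r} = {(1,p), (1,q), (1,r), (3,p), (3,q), (3,r)}
  {1, 2, 3} × {p, q} = {(1,p), (1,q), (2,p), (2,q), (3,p), (3,q)}
  {1, 2, 3} × {p, r} = {(1,p), (1,r), (2,p), (2,r), (3,p), (3,r)}
  {2, 3} × {p, q, r} = {(2,p), (2,q), (2,r), (3,p), (3,q), (3,r)}
  {1, 2, 3} × {p, q, r} = {(1,p), (1,q), (1,r), (2,p), (2,q), (2,r), (3,p), (3,q), (3,r)}
These 21 distinct sets form the basis B.
Close under arbitrary unions to get τ_{X×Y}; counting gives |τ_{X×Y}| = 70.


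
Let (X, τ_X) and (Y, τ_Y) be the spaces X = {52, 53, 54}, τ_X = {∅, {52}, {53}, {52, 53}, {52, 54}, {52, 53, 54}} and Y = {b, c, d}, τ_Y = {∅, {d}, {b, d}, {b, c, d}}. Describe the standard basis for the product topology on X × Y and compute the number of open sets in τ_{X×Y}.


Basis B = {∅ × ∅, {52} × {d}, {53} × {d}, {52} × {b, d}, {52, 53} × {d}, {52, 54} × {d}, {53} × {b, d}, {52} × {b, c, d}, {52, 53, 54} × {d}, {53} × {b, c, d}, {52, 53} × {b, d}, {52, 54} × {b, d}, {52, 53} × {b, c, d}, {52, 54} × {b, c, d}, {52, 53, 54} × {b, d}, {52, 53, 54} × {b, c, d}}; |τ_{X×Y}| = 40.

Enumerate products U × V with U ∈ τ_X, V ∈ τ_Y (deduplicated):
  ∅ × ∅ = {} (∅)
  {52} × {d} = {(52,d)}
  {53} × {d} = {(53,d)}
  {52} × {b, d} = {(52,b), (52,d)}
  {52, 53} × {d} = {(52,d), (53,d)}
  {52, 54} × {d} = {(52,d), (54,d)}
  {53} × {b, d} = {(53,b), (53,d)}
  {52} × {b, c, d} = {(52,b), (52,c), (52,d)}
  {52, 53, 54} × {d} = {(52,d), (53,d), (54,d)}
  {53} × {b, c, d} = {(53,b), (53,c), (53,d)}
  {52, 53} × {b, d} = {(52,b), (52,d), (53,b), (53,d)}
  {52, 54} × {b, d} = {(52,b), (52,d), (54,b), (54,d)}
  {52, 53} × {b, c, d} = {(52,b), (52,c), (52,d), (53,b), (53,c), (53,d)}
  {52, 54} × {b, c, d} = {(52,b), (52,c), (52,d), (54,b), (54,c), (54,d)}
  {52, 53, 54} × {b, d} = {(52,b), (52,d), (53,b), (53,d), (54,b), (54,d)}
  {52, 53, 54} × {b, c, d} = {(52,b), (52,c), (52,d), (53,b), (53,c), (53,d), (54,b), (54,c), (54,d)}
These 16 distinct sets form the basis B.
Close under arbitrary unions to get τ_{X×Y}; counting gives |τ_{X×Y}| = 40.


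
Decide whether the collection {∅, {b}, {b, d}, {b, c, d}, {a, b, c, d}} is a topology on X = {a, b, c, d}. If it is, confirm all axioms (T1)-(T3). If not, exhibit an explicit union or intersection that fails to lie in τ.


τ IS a topology on X.

Axiom (T1): ∅ ∈ τ? Yes; X ∈ τ? Yes.
Axiom (T2/T3): check pairwise unions and intersections of members of τ.
All pairwise intersections and unions checked — each lies in τ. Therefore τ satisfies (T1), (T2), (T3): it IS a topology on X.


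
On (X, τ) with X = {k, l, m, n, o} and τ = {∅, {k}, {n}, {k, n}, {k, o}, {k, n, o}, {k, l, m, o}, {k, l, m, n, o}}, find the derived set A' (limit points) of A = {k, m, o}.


A' = {l, m, o}

For each x ∈ X, list the open sets U ∈ τ with x ∈ U, then check whether U ∩ (A ∖ {x}) ≠ ∅ for every such U.
  x = k: open {k} ∋ x has {k} ∩ (A ∖ {k}) = ∅, so x is NOT a limit point.
  x = l: opens ∋ x are {k, l, m, o}, {k, l, m, n, o}; each meets A ∖ {l}, so x IS a limit point.
  x = m: opens ∋ x are {k, l, m, o}, {k, l, m, n, o}; each meets A ∖ {m}, so x IS a limit point.
  x = n: open {n} ∋ x has {n} ∩ (A ∖ {n}) = ∅, so x is NOT a limit point.
  x = o: opens ∋ x are {k, o}, {k, n, o}, {k, l, m, o}, {k, l, m, n, o}; each meets A ∖ {o}, so x IS a limit point.
Collecting: A' = {l, m, o}.


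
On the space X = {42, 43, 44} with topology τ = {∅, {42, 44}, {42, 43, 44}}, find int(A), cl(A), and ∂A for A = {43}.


int(A) = ∅, cl(A) = {43}, ∂A = {43}.

Closed sets in (X, τ) are complements of opens:
  closed(X, τ) = {∅, {43}, {42, 43, 44}}.
int(A) = ⋃ {U ∈ τ : U ⊆ A}. Opens contained in A: ∅.
Taking the union of these: int(A) = ∅.
cl(A) = ⋂ {C closed : A ⊆ C}. Closed sets containing A: {43}, {42, 43, 44}.
Intersecting these: cl(A) = {43}.
∂A = cl(A) ∖ int(A) = {43} ∖ ∅ = {43}.


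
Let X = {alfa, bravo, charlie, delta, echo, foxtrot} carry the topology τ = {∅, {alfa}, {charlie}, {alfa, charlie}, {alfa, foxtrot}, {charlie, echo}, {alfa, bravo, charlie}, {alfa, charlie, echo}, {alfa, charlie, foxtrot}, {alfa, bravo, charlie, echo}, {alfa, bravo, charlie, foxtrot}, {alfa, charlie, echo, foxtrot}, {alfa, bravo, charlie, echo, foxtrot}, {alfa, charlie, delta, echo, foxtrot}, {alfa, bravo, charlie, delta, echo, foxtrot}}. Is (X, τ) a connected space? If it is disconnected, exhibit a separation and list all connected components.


(X, τ) is connected.

Find clopen sets (U ∈ τ with X ∖ U ∈ τ):
  U = ∅, X ∖ U = {alfa, bravo, charlie, delta, echo, foxtrot} — both open, so U is clopen.
  U = {alfa, bravo, charlie, delta, echo, foxtrot}, X ∖ U = ∅ — both open, so U is clopen.
Only trivial clopens (∅ and X) exist, so (X, τ) is connected.
Compute connected components by grouping points that agree on all clopens:
  component: {alfa, bravo, charlie, delta, echo, foxtrot}


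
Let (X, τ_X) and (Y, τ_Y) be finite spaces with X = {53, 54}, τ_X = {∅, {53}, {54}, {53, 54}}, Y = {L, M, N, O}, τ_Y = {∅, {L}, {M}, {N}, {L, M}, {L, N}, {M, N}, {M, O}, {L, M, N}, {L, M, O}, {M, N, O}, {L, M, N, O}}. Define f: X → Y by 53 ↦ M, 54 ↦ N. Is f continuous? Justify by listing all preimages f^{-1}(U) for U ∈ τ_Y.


f IS continuous.

Compute f^{-1}(U) for each U ∈ τ_Y:
  U = ∅: f^{-1}(U) = ∅ ∈ τ_X ✓.
  U = {L}: f^{-1}(U) = ∅ ∈ τ_X ✓.
  U = {M}: f^{-1}(U) = {53} ∈ τ_X ✓.
  U = {N}: f^{-1}(U) = {54} ∈ τ_X ✓.
  U = {L, M}: f^{-1}(U) = {53} ∈ τ_X ✓.
  U = {L, N}: f^{-1}(U) = {54} ∈ τ_X ✓.
  U = {M, N}: f^{-1}(U) = {53, 54} ∈ τ_X ✓.
  U = {M, O}: f^{-1}(U) = {53} ∈ τ_X ✓.
  U = {L, M, N}: f^{-1}(U) = {53, 54} ∈ τ_X ✓.
  U = {L, M, O}: f^{-1}(U) = {53} ∈ τ_X ✓.
  U = {M, N, O}: f^{-1}(U) = {53, 54} ∈ τ_X ✓.
  U = {L, M, N, O}: f^{-1}(U) = {53, 54} ∈ τ_X ✓.
Every preimage lies in τ_X, so f IS continuous.


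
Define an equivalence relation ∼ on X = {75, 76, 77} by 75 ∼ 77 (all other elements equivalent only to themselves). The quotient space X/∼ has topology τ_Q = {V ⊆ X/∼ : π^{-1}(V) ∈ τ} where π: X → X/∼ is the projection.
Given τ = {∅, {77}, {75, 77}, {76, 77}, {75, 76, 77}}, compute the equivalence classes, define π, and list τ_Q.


X/∼ = {[75=77], [76]}; |τ_Q| = 3.

Equivalence classes: [75=77], [76].
Quotient map π: X → X/∼ sends 75 ↦ [75=77], 76 ↦ [76], 77 ↦ [75=77].
For each subset V ⊆ X/∼, compute π^{-1}(V) ⊆ X and check whether π^{-1}(V) ∈ τ. V is open in τ_Q iff π^{-1}(V) ∈ τ.
  V = {}: π^{-1}(V) = ∅ ∈ τ ✓.
  V = {[75=77]}: π^{-1}(V) = {75, 77} ∈ τ ✓.
  V = {[76]}: π^{-1}(V) = {76} ∉ τ ✗.
  V = {[75=77], [76]}: π^{-1}(V) = {75, 76, 77} ∈ τ ✓.
Open sets in the quotient: τ_Q = {{}, {[75=77]}, {[75=77], [76]}} (3 elements).


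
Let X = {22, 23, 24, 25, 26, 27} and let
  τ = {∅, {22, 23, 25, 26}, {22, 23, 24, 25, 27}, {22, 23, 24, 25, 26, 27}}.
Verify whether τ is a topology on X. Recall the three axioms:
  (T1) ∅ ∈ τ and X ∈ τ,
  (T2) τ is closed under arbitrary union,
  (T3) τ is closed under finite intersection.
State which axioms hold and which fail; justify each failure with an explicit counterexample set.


τ is NOT a topology on X.

Axiom (T1): ∅ ∈ τ? Yes; X ∈ τ? Yes.
Axiom (T2/T3): check pairwise unions and intersections of members of τ.
Counterexample for (T3): {22, 23, 25, 26} ∩ {22, 23, 24, 25, 27} = {22, 23, 25} ∉ τ. Therefore τ is NOT a topology.


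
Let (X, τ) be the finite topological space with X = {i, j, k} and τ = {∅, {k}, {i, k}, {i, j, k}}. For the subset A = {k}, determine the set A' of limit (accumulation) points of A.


A' = {i, j}

For each x ∈ X, list the open sets U ∈ τ with x ∈ U, then check whether U ∩ (A ∖ {x}) ≠ ∅ for every such U.
  x = i: opens ∋ x are {i, k}, {i, j, k}; each meets A ∖ {i}, so x IS a limit point.
  x = j: opens ∋ x are {i, j, k}; each meets A ∖ {j}, so x IS a limit point.
  x = k: open {k} ∋ x has {k} ∩ (A ∖ {k}) = ∅, so x is NOT a limit point.
Collecting: A' = {i, j}.


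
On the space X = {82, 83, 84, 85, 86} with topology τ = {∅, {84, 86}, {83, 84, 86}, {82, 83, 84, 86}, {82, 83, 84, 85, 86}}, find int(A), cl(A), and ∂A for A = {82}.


int(A) = ∅, cl(A) = {82, 85}, ∂A = {82, 85}.

Closed sets in (X, τ) are complements of opens:
  closed(X, τ) = {∅, {85}, {82, 85}, {82, 83, 85}, {82, 83, 84, 85, 86}}.
int(A) = ⋃ {U ∈ τ : U ⊆ A}. Opens contained in A: ∅.
Taking the union of these: int(A) = ∅.
cl(A) = ⋂ {C closed : A ⊆ C}. Closed sets containing A: {82, 85}, {82, 83, 85}, {82, 83, 84, 85, 86}.
Intersecting these: cl(A) = {82, 85}.
∂A = cl(A) ∖ int(A) = {82, 85} ∖ ∅ = {82, 85}.


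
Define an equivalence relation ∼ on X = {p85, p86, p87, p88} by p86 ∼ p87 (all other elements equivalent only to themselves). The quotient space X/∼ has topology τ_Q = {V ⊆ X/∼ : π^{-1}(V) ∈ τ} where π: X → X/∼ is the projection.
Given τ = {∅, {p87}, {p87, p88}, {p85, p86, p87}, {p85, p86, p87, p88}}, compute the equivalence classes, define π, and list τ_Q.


X/∼ = {[p85], [p86=p87], [p88]}; |τ_Q| = 3.

Equivalence classes: [p85], [p86=p87], [p88].
Quotient map π: X → X/∼ sends p85 ↦ [p85], p86 ↦ [p86=p87], p87 ↦ [p86=p87], p88 ↦ [p88].
For each subset V ⊆ X/∼, compute π^{-1}(V) ⊆ X and check whether π^{-1}(V) ∈ τ. V is open in τ_Q iff π^{-1}(V) ∈ τ.
  V = {}: π^{-1}(V) = ∅ ∈ τ ✓.
  V = {[p85]}: π^{-1}(V) = {p85} ∉ τ ✗.
  V = {[p86=p87]}: π^{-1}(V) = {p86, p87} ∉ τ ✗.
  V = {[p85], [p86=p87]}: π^{-1}(V) = {p85, p86, p87} ∈ τ ✓.
  V = {[p88]}: π^{-1}(V) = {p88} ∉ τ ✗.
  V = {[p85], [p88]}: π^{-1}(V) = {p85, p88} ∉ τ ✗.
  V = {[p86=p87], [p88]}: π^{-1}(V) = {p86, p87, p88} ∉ τ ✗.
  V = {[p85], [p86=p87], [p88]}: π^{-1}(V) = {p85, p86, p87, p88} ∈ τ ✓.
Open sets in the quotient: τ_Q = {{}, {[p85], [p86=p87]}, {[p85], [p86=p87], [p88]}} (3 elements).


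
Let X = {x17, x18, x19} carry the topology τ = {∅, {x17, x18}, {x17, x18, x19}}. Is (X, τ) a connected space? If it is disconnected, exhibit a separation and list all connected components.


(X, τ) is connected.

Find clopen sets (U ∈ τ with X ∖ U ∈ τ):
  U = ∅, X ∖ U = {x17, x18, x19} — both open, so U is clopen.
  U = {x17, x18, x19}, X ∖ U = ∅ — both open, so U is clopen.
Only trivial clopens (∅ and X) exist, so (X, τ) is connected.
Compute connected components by grouping points that agree on all clopens:
  component: {x17, x18, x19}


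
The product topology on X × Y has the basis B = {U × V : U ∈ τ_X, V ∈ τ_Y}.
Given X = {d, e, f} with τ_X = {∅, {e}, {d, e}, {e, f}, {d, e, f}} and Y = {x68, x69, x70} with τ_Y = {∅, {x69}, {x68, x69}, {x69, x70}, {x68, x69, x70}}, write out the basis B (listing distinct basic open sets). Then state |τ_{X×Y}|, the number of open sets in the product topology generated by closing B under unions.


Basis B = {∅ × ∅, {e} × {x69}, {d, e} × {x69}, {e} × {x68, x69}, {e} × {x69, x70}, {e, f} × {x69}, {d, e, f} × {x69}, {e} × {x68, x69, x70}, {d, e} × {x68, x69}, {d, e} × {x69, x70}, {e, f} × {x68, x69}, {e, f} × {x69, x70}, {d, e} × {x68, x69, x70}, {d, e, f} × {x68, x69}, {d, e, f} × {x69, x70}, {e, f} × {x68, x69, x70}, {d, e, f} × {x68, x69, x70}}; |τ_{X×Y}| = 48.

Enumerate products U × V with U ∈ τ_X, V ∈ τ_Y (deduplicated):
  ∅ × ∅ = {} (∅)
  {e} × {x69} = {(e,x69)}
  {d, e} × {x69} = {(d,x69), (e,x69)}
  {e} × {x68, x69} = {(e,x68), (e,x69)}
  {e} × {x69, x70} = {(e,x69), (e,x70)}
  {e, f} × {x69} = {(e,x69), (f,x69)}
  {d, e, f} × {x69} = {(d,x69), (e,x69), (f,x69)}
  {e} × {x68, x69, x70} = {(e,x68), (e,x69), (e,x70)}
  {d, e} × {x68, x69} = {(d,x68), (d,x69), (e,x68), (e,x69)}
  {d, e} × {x69, x70} = {(d,x69), (d,x70), (e,x69), (e,x70)}
  {e, f} × {x68, x69} = {(e,x68), (e,x69), (f,x68), (f,x69)}
  {e, f} × {x69, x70} = {(e,x69), (e,x70), (f,x69), (f,x70)}
  {d, e} × {x68, x69, x70} = {(d,x68), (d,x69), (d,x70), (e,x68), (e,x69), (e,x70)}
  {d, e, f} × {x68, x69} = {(d,x68), (d,x69), (e,x68), (e,x69), (f,x68), (f,x69)}
  {d, e, f} × {x69, x70} = {(d,x69), (d,x70), (e,x69), (e,x70), (f,x69), (f,x70)}
  {e, f} × {x68, x69, x70} = {(e,x68), (e,x69), (e,x70), (f,x68), (f,x69), (f,x70)}
  {d, e, f} × {x68, x69, x70} = {(d,x68), (d,x69), (d,x70), (e,x68), (e,x69), (e,x70), (f,x68), (f,x69), (f,x70)}
These 17 distinct sets form the basis B.
Close under arbitrary unions to get τ_{X×Y}; counting gives |τ_{X×Y}| = 48.
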